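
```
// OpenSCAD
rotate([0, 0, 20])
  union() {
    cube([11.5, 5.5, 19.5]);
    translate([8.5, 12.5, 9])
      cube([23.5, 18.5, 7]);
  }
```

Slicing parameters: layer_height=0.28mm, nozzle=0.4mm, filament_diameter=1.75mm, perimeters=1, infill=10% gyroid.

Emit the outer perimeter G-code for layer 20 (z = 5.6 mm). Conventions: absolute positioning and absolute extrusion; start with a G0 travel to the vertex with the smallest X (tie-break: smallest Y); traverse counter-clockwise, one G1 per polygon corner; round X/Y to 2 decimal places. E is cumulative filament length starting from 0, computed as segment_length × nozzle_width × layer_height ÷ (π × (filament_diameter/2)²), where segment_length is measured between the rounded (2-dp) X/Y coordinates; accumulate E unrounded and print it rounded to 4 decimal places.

At z = 5.6 mm: the cube is present — its section is the full 11.5×5.5 rectangle; the cube at (8.5, 12.5) does not reach this height (z outside [9, 16]); Merging all regions: only the 11.5×5.5 cube is present, so the union is just that shape — 1 connected region; (rotated 20° about Z; rotation is an isometry so areas/perimeters/island counts are preserved). The outline is a single polygon with 4 vertices. Extrusion per mm of travel: 0.4 × 0.28 / (π × 0.875²) = 0.046564. Accumulating E over each segment gives final E = 1.5835.

G0 X-1.88 Y5.17 Z5.60
G1 X0.00 Y0.00 E0.2562
G1 X10.81 Y3.93 E0.7918
G1 X8.93 Y9.10 E1.0479
G1 X-1.88 Y5.17 E1.5835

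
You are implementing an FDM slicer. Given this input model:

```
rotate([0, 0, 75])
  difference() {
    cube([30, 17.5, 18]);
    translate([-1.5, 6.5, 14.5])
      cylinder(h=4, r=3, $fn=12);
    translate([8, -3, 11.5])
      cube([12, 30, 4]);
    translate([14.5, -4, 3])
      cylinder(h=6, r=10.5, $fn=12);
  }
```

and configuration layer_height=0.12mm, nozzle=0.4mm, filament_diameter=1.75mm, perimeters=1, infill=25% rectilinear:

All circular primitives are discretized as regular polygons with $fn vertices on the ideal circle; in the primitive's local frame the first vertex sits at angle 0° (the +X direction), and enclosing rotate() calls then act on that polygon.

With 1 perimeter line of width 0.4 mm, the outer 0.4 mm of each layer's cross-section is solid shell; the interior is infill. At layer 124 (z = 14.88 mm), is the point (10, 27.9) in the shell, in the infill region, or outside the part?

At z = 14.88 mm: the cube is present — its section is the full 30×17.5 rectangle; the r=3 cylinder at (-1.5, 6.5) contributes a regular 12-gon of circumradius 3; the cube at (8, -3) (footprint 12×30) is included at this height; the cylinder at (14.5, -4) is absent (z outside [3, 9]); Subtracting the remaining from the first: starting from the 30×17.5 cube, the r=3 cylinder at (-1.5, 6.5) partially overlaps it — only the 5.10 mm² overlap (of its 27.00 mm²) is removed, clipping the outline; the 12×30 cube at (8, -3) partially overlaps it — only the 210.00 mm² overlap (of its 360.00 mm²) is removed, clipping the outline — 2 connected regions; (rotated 75° about Z; rotation is an isometry so areas/perimeters/island counts are preserved). Overall, the cross-section has 2 separate islands. Undo the 75° rotation: the query point maps to (29.538, -2.438) in the un-rotated model frame. The nearest boundary edge runs (30.00, 0.00)→(20.00, 0.00); distance from the point to it = 2.44 mm. The point is not inside any of the regions above, so it lies outside the cross-section (2.44 mm from the nearest boundary).

outside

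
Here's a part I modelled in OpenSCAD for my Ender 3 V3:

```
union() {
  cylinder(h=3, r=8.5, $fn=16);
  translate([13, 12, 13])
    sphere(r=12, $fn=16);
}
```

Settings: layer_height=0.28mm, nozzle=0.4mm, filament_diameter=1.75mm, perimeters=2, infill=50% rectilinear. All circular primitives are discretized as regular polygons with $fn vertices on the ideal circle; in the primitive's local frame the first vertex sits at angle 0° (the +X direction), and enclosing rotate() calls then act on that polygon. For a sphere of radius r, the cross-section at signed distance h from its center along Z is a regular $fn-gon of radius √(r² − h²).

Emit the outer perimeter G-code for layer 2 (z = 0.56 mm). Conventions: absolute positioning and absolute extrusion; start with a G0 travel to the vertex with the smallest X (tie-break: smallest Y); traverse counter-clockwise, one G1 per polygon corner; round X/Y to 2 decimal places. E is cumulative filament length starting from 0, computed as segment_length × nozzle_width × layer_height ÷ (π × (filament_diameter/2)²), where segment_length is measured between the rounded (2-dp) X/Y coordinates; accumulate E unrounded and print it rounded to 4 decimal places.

At z = 0.56 mm: the r=8.5 cylinder gives a regular 16-gon of circumradius 8.5 (constant along its height); the sphere at (13, 12) is absent (|z−center|=12.440 > r=12); Taking the union: only the r=8.5 cylinder is present, so the union is just that shape — 1 connected region. The outline is a single polygon with 16 vertices. Extrusion per mm of travel: 0.4 × 0.28 / (π × 0.875²) = 0.046564. Accumulating E over each segment gives final E = 2.4703.

G0 X-8.50 Y0.00 Z0.56
G1 X-7.85 Y-3.25 E0.1543
G1 X-6.01 Y-6.01 E0.3088
G1 X-3.25 Y-7.85 E0.4632
G1 X0.00 Y-8.50 E0.6176
G1 X3.25 Y-7.85 E0.7719
G1 X6.01 Y-6.01 E0.9264
G1 X7.85 Y-3.25 E1.0808
G1 X8.50 Y0.00 E1.2352
G1 X7.85 Y3.25 E1.3895
G1 X6.01 Y6.01 E1.5439
G1 X3.25 Y7.85 E1.6984
G1 X0.00 Y8.50 E1.8527
G1 X-3.25 Y7.85 E2.0071
G1 X-6.01 Y6.01 E2.1615
G1 X-7.85 Y3.25 E2.3160
G1 X-8.50 Y0.00 E2.4703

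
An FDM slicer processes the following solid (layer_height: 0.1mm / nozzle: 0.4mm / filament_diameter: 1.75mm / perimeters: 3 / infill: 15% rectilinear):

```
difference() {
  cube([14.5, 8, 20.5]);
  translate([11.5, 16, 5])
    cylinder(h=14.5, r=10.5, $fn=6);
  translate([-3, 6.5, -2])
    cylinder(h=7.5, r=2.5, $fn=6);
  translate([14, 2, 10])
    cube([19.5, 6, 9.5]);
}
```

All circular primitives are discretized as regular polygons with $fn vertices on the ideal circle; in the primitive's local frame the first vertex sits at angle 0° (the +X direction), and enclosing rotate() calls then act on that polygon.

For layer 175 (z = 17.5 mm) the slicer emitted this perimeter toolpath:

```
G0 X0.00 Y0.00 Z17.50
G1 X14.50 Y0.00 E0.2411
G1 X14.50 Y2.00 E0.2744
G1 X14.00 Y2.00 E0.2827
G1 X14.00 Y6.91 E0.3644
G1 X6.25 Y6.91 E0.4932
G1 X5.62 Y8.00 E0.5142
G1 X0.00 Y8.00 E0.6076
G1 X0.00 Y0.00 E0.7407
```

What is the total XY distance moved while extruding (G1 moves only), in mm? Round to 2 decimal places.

44.54 mm

Sum the Euclidean lengths of each G1 segment: total = 44.54 mm.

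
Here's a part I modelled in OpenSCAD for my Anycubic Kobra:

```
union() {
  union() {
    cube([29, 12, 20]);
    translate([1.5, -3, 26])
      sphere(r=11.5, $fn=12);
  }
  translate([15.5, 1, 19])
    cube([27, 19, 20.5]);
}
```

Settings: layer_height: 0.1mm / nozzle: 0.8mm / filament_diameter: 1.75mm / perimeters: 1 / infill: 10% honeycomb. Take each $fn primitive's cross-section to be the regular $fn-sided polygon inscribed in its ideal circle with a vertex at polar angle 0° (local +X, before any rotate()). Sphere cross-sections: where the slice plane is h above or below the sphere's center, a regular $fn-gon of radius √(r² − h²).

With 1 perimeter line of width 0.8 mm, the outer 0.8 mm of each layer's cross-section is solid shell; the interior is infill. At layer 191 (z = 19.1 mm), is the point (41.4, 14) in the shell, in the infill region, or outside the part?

infill

At z = 19.1 mm: the cube (footprint 29×12) is included at this height; the r=11.5 sphere at (1.5, -3) contributes a regular 12-gon of circumradius √(11.5²−6.9²) = 9.200; Taking the union: the regions partially overlap (shared area 46.08 mm²), so overlapping operands fuse into one piece — 1 connected region; the cube at (15.5, 1) is present — its section is the full 27×19 rectangle; Combining (union): the regions partially overlap (shared area 148.50 mm²), so overlapping operands fuse into one piece — 1 connected region. Overall, the cross-section is a single solid region. The nearest boundary edge runs (42.50, 20.00)→(42.50, 1.00); distance from the point to it = 1.10 mm. The point is inside the cross-section and 1.10 mm from the nearest boundary — more than the 0.8 mm shell width (1 × 0.8), so it's in the infill interior.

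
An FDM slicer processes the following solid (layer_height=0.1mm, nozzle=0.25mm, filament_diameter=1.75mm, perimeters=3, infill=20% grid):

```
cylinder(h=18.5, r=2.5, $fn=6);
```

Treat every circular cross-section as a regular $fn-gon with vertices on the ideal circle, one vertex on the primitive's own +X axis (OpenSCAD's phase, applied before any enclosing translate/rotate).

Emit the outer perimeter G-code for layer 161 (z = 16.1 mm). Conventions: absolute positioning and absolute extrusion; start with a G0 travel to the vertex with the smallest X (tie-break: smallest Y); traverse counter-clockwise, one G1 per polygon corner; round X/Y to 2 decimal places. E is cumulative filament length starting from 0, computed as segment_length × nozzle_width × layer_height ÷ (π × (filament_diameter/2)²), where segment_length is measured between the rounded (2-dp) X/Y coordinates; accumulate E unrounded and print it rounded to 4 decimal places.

G0 X-2.50 Y0.00 Z16.10
G1 X-1.25 Y-2.17 E0.0260
G1 X1.25 Y-2.17 E0.0520
G1 X2.50 Y0.00 E0.0780
G1 X1.25 Y2.17 E0.1041
G1 X-1.25 Y2.17 E0.1301
G1 X-2.50 Y0.00 E0.1561

At z = 16.1 mm: the r=2.5 cylinder contributes a regular 6-gon of circumradius 2.5. The outline is a single polygon with 6 vertices. Extrusion per mm of travel: 0.25 × 0.1 / (π × 0.875²) = 0.010394. Accumulating E over each segment gives final E = 0.1561.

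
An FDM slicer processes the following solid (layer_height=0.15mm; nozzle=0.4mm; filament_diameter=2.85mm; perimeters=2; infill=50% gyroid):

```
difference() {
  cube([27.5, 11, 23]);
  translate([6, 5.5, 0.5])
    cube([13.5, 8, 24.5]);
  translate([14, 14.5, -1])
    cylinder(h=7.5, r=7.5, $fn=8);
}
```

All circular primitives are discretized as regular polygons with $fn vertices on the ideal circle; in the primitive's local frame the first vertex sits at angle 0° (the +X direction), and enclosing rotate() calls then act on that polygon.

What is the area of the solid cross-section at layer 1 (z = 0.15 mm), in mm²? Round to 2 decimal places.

270.38 mm²

At z = 0.15 mm: the cube (footprint 27.5×11) is included at this height (area 302.50 mm²); the cube at (6, 5.5) is absent (z outside [0.5, 25]); the r=7.5 cylinder at (14, 14.5) contributes a regular 8-gon of circumradius 7.5 (area = (8/2)·7.500²·sin(360°/8) = 159.10 mm²); Subtracting the remaining from the first: starting from the 27.5×11 cube (302.50 mm²), the r=7.5 cylinder at (14, 14.5) partially overlaps it — only the 32.12 mm² overlap (of its 159.10 mm²) is removed, clipping the outline — area = 270.38 mm². Overall, the cross-section is a single solid region. Net area = 270.38 mm².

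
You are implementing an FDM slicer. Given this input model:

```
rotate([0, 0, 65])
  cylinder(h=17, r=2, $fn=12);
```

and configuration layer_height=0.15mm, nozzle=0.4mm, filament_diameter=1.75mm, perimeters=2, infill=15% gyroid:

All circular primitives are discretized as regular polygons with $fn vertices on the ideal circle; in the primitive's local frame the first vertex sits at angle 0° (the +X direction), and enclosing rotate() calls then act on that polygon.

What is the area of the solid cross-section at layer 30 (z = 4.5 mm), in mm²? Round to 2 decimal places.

At z = 4.5 mm: the cylinder: section is a regular 12-gon, circumradius r=2 (area = (12/2)·2.000²·sin(360°/12) = 12.00 mm²); (whole slice rotated 65° about Z — lengths, areas and connectivity unchanged). Overall, the cross-section is a single solid region. Net area = 12.00 mm².

12.00 mm²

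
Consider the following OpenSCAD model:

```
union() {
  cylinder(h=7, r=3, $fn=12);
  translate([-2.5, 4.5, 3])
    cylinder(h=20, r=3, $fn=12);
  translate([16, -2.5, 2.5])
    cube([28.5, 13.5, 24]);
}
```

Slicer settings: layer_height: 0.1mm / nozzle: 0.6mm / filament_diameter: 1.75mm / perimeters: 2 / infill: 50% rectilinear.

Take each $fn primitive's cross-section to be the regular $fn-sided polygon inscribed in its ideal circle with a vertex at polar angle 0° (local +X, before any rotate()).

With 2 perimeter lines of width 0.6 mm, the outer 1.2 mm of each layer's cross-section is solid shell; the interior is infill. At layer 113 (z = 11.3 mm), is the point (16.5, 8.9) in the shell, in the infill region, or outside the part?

At z = 11.3 mm: the cylinder is absent (z outside [0, 7]); the r=3 cylinder at (-2.5, 4.5) contributes a regular 12-gon of circumradius 3; the 28.5×13.5 cube at (16, -2.5) contributes its full rectangle; Merging all regions: the 2 present regions are separate (no shared area or edge), so areas and boundary lengths simply add and each stays a separate island — 2 connected regions. Overall, the cross-section has 2 separate islands. The nearest boundary edge runs (16.00, -2.50)→(16.00, 11.00); distance from the point to it = 0.50 mm. (Shell/infill is judged within the island containing the point — the largest one.) The point is inside the cross-section, 0.50 mm from the nearest boundary — within the 1.2 mm shell band (2 × 0.6).

shell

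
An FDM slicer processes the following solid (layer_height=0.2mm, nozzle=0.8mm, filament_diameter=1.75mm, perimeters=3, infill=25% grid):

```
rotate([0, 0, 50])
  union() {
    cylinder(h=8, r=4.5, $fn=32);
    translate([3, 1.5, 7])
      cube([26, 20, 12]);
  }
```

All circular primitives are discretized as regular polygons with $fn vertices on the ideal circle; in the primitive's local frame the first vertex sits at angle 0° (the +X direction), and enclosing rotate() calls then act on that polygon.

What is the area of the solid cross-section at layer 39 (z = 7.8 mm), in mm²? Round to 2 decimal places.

At z = 7.8 mm: the r=4.5 cylinder gives a regular 32-gon of circumradius 4.5 (constant along its height) (area = (32/2)·4.500²·sin(360°/32) = 63.21 mm²); the cube at (3, 1.5) (footprint 26×20) is included at this height (area 520.00 mm²); Merging all regions: the regions partially overlap — summed areas 583.21 mm² minus the doubly-counted overlap 1.33 mm² gives 581.88 mm² — area = 581.88 mm²; (whole slice rotated 50° about Z — lengths, areas and connectivity unchanged). Overall, the cross-section is a single solid region. Net area = 581.88 mm².

581.88 mm²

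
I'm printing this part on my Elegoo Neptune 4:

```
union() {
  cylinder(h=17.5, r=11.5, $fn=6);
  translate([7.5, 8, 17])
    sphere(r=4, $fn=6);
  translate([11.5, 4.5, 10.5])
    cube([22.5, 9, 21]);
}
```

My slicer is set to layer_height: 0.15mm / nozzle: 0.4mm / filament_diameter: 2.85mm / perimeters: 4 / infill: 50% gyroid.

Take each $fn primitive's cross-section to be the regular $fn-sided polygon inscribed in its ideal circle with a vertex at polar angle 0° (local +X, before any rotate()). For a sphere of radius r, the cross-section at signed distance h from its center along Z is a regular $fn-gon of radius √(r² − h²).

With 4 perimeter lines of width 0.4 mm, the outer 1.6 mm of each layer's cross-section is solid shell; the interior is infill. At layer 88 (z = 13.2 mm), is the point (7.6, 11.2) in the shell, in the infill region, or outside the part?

At z = 13.2 mm: the r=11.5 cylinder contributes a regular 6-gon of circumradius 11.5; the sphere at (7.5, 8): section is a regular 6-gon, circumradius = √(r²−h²) = √(4²−3.8²) = 1.249; the cube at (11.5, 4.5) (footprint 22.5×9) is included at this height; Combining (union): the regions partially overlap (shared area 0.85 mm²), so overlapping operands fuse into one piece — 2 connected regions. Overall, the cross-section has 2 separate islands. The nearest boundary edge runs (6.88, 9.08)→(8.12, 9.08); distance from the point to it = 2.12 mm. The point is not inside any of the regions above, so it lies outside the cross-section (2.12 mm from the nearest boundary).

outside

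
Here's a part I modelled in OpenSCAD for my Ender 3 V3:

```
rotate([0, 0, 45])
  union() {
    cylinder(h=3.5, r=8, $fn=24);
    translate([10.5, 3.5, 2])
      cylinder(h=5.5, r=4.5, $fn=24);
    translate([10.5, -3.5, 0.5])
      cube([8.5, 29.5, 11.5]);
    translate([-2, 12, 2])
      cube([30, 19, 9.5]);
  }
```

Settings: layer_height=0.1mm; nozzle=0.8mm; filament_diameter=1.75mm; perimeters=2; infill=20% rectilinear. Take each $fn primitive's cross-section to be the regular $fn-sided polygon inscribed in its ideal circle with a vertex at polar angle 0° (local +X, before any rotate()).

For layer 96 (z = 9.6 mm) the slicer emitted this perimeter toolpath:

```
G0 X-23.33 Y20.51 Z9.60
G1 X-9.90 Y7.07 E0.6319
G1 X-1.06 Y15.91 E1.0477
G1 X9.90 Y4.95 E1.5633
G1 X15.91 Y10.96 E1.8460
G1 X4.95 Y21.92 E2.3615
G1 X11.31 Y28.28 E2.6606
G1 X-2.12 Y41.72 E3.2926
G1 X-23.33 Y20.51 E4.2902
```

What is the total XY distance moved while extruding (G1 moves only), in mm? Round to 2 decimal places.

Sum the Euclidean lengths of each G1 segment: total = 128.99 mm.

128.99 mm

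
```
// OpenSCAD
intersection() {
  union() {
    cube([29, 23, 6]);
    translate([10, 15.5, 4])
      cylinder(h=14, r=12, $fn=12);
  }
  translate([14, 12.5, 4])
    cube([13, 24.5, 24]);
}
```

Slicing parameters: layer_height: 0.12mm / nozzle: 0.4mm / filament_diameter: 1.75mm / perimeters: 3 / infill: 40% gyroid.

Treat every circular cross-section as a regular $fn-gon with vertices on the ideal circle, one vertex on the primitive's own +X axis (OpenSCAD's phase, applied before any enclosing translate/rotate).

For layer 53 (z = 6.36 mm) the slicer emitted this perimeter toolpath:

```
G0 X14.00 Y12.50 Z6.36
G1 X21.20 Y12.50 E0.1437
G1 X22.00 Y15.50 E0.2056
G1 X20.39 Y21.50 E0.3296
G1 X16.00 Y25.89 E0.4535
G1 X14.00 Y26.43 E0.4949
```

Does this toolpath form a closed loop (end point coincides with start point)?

Start point (G0): (14.00, 12.50). End point (last G1): the path does not return to the start — open.

no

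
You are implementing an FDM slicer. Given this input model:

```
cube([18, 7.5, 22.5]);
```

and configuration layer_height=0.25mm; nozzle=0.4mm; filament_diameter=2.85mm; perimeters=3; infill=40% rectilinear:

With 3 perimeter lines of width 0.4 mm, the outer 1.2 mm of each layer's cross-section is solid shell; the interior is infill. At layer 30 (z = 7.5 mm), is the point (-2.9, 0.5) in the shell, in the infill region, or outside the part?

At z = 7.5 mm: the cube (footprint 18×7.5) is included at this height. Overall, the cross-section is a single solid region. The nearest boundary edge runs (0.00, 7.50)→(0.00, 0.00); distance from the point to it = 2.90 mm. The point is not inside any of the regions above, so it lies outside the cross-section (2.90 mm from the nearest boundary).

outside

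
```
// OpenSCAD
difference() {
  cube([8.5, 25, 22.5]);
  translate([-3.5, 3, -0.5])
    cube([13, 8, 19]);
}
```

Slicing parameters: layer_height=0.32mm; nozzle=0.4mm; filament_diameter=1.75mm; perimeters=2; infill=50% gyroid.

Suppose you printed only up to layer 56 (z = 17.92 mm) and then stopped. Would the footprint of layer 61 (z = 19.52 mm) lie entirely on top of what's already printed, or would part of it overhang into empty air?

Compare the two slices. At z = 17.92: the cube is present — its section is the full 8.5×25 rectangle (area 212.50 mm²); the 13×8 cube at (-3.5, 3) contributes its full rectangle (area 104.00 mm²); Subtracting the remaining from the first: starting from the 8.5×25 cube (212.50 mm²), the 13×8 cube at (-3.5, 3) partially overlaps it — only the 68.00 mm² overlap (of its 104.00 mm²) is removed, clipping the outline — area = 144.50 mm². At z = 19.52: the cube (footprint 8.5×25) is included at this height (area 212.50 mm²); the cube at (-3.5, 3) is absent (z outside [-0.5, 18.5]); Taking the first minus the rest: none of the subtracted shapes is present at this height, so the 8.5×25 cube is unchanged — area = 212.50 mm². Checking containment: at z = 19.52 the cross-section extends beyond the z = 17.92 cross-section by about 68.00 mm².

part overhangs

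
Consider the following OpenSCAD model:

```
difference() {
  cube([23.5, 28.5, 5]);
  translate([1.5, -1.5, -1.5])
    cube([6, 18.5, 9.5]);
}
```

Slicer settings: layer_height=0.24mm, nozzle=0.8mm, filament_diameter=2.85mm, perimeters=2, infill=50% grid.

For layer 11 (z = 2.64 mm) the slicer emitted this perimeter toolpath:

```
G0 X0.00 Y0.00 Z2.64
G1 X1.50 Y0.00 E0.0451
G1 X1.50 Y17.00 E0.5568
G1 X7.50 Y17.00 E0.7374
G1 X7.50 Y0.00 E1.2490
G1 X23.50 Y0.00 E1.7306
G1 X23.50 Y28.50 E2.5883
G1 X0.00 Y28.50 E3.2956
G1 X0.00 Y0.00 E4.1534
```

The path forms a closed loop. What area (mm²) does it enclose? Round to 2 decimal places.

Apply the shoelace formula to the sequence of (X, Y) vertices; enclosed area = 567.75 mm².

567.75 mm²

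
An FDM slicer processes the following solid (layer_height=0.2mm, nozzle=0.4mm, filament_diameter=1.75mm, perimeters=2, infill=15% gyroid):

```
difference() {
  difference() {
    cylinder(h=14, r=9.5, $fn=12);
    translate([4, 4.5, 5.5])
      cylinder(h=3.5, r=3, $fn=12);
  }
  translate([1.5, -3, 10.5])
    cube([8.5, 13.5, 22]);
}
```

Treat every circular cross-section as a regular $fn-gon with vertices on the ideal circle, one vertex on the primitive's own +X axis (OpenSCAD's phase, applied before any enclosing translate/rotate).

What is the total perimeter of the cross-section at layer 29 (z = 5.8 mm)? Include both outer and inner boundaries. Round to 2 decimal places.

77.65 mm

At z = 5.8 mm: the r=9.5 cylinder gives a regular 12-gon of circumradius 9.5 (constant along its height) (perimeter = 2·12·9.500·sin(180°/12) = 59.01 mm); the r=3 cylinder at (4, 4.5) gives a regular 12-gon of circumradius 3 (constant along its height) (perimeter = 2·12·3.000·sin(180°/12) = 18.63 mm); Taking the first minus the rest: starting from the r=9.5 cylinder, the r=3 cylinder at (4, 4.5) lies wholly inside it (removes its full 27.00 mm² and its 18.63 mm outline becomes a hole wall) — boundary (outer + 1 inner loop) = 77.65 mm; the cube at (1.5, -3) is not intersected at this z (z outside [10.5, 32.5]); After the difference (first − rest): none of the subtracted shapes is present at this height, so the result so far is unchanged — boundary (outer + 1 inner loop) = 77.65 mm. Overall, the cross-section is one region with 1 hole. Total boundary length (outer + inner) = 77.65 mm.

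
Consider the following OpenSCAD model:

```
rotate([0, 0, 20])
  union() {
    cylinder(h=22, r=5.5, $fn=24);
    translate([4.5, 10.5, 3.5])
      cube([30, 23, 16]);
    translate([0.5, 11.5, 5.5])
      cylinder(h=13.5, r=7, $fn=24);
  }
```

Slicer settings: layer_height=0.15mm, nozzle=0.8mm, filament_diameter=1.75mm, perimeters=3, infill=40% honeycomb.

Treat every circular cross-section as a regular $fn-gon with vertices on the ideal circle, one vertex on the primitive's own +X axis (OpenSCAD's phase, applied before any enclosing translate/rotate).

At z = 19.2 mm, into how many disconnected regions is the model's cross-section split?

At z = 19.2 mm: the r=5.5 cylinder gives a regular 24-gon of circumradius 5.5 (constant along its height); the 30×23 cube at (4.5, 10.5) contributes its full rectangle; the cylinder at (0.5, 11.5) is absent (z outside [5.5, 19]); Taking the union: the 2 present regions are separate (no shared area or edge), so areas and boundary lengths simply add and each stays a separate island — 2 connected regions; (rotated 20° about Z; rotation is an isometry so areas/perimeters/island counts are preserved). The result has 2 disconnected regions.

2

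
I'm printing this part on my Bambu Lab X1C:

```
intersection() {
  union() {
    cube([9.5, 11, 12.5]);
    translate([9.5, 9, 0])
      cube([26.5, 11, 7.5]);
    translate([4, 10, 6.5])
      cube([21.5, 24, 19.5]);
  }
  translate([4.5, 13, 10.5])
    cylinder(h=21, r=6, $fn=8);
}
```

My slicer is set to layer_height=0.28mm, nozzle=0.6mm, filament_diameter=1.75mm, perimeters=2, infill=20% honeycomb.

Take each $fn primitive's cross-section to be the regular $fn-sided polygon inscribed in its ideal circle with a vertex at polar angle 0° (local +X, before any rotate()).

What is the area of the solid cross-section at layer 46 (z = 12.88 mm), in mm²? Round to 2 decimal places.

At z = 12.88 mm: the cube is absent (z outside [0, 12.5]); the cube at (9.5, 9) is absent (z outside [0, 7.5]); the cube at (4, 10) is present — its section is the full 21.5×24 rectangle (area 516.00 mm²); Merging all regions: only the 21.5×24 cube at (4, 10) is present, so the union is just that shape — area = 516.00 mm²; the r=6 cylinder at (4.5, 13) contributes a regular 8-gon of circumradius 6 (area = (8/2)·6.000²·sin(360°/8) = 101.82 mm²); Taking the intersection: the r=6 cylinder at (4.5, 13) partially overlaps the result so far; clipping to the common part keeps 46.04 mm² — area = 46.04 mm². Overall, the cross-section is a single solid region. Net area = 46.04 mm².

46.04 mm²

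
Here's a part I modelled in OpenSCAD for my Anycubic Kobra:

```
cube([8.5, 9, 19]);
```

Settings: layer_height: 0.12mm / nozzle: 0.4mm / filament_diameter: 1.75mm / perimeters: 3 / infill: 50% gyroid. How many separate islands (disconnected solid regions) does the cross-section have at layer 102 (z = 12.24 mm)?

At z = 12.24 mm: the cube is present — its section is the full 8.5×9 rectangle. Overall, the cross-section is a single solid region. Island count = 1.

1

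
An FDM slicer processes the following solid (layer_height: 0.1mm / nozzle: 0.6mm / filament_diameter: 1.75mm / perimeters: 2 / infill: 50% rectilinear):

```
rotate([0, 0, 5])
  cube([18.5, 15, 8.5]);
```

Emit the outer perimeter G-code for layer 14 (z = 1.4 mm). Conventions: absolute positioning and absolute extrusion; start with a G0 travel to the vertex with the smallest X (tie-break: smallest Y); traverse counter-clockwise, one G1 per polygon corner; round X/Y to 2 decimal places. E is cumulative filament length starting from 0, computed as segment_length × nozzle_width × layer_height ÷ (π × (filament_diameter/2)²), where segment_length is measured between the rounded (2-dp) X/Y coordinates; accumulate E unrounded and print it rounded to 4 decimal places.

At z = 1.4 mm: the cube (footprint 18.5×15) is included at this height; (rotated 5° about Z; rotation is an isometry so areas/perimeters/island counts are preserved). The outline is a single polygon with 4 vertices. Extrusion per mm of travel: 0.6 × 0.1 / (π × 0.875²) = 0.024945. Accumulating E over each segment gives final E = 1.6715.

G0 X-1.31 Y14.94 Z1.40
G1 X0.00 Y0.00 E0.3741
G1 X18.43 Y1.61 E0.8356
G1 X17.12 Y16.56 E1.2100
G1 X-1.31 Y14.94 E1.6715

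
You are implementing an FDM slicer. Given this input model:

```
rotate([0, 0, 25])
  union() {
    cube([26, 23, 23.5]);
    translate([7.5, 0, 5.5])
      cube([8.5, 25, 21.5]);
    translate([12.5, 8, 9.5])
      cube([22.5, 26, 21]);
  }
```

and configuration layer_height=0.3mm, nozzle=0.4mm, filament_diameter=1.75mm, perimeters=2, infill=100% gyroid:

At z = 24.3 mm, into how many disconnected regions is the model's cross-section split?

At z = 24.3 mm: the cube does not reach this height (z outside [0, 23.5]); the 8.5×25 cube at (7.5, 0) contributes its full rectangle; the cube at (12.5, 8) (footprint 22.5×26) is included at this height; Taking the union: the regions partially overlap (shared area 59.50 mm²), so overlapping operands fuse into one piece — 1 connected region; (whole slice rotated 25° about Z — lengths, areas and connectivity unchanged). The result has 1 disconnected region.

1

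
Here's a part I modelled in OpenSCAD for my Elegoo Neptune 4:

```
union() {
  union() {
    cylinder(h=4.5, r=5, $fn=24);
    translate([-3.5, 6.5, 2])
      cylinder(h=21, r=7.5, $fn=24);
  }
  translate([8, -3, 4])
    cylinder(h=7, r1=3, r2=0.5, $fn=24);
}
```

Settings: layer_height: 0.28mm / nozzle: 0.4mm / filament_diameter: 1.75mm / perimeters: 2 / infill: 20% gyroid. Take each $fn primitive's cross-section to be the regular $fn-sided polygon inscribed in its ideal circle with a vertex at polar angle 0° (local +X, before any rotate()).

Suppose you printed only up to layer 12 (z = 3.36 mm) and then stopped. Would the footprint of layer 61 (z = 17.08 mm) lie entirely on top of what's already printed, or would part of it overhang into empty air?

Compare the two slices. At z = 3.36: the cylinder: section is a regular 24-gon, circumradius r=5 (area = (24/2)·5.000²·sin(360°/24) = 77.65 mm²); the cylinder at (-3.5, 6.5): section is a regular 24-gon, circumradius r=7.5 (area = (24/2)·7.500²·sin(360°/24) = 174.70 mm²); Combining (union): the regions partially overlap — summed areas 252.35 mm² minus the doubly-counted overlap 33.96 mm² gives 218.39 mm² — area = 218.39 mm²; the cone at (8, -3) is not intersected at this z (z outside [4, 11]); Combining (union): only that combined region is present, so the union is just that shape — area = 218.39 mm². At z = 17.08: the cylinder is absent (z outside [0, 4.5]); the cylinder at (-3.5, 6.5): section is a regular 24-gon, circumradius r=7.5 (area = (24/2)·7.500²·sin(360°/24) = 174.70 mm²); Merging all regions: only the r=7.5 cylinder at (-3.5, 6.5) is present, so the union is just that shape — area = 174.70 mm²; the cone at (8, -3) is not intersected at this z (z outside [4, 11]); Merging all regions: only that combined region is present, so the union is just that shape — area = 174.70 mm². Checking containment: the cross-section at z = 17.08 is a subset of the cross-section at z = 3.36.

entirely on top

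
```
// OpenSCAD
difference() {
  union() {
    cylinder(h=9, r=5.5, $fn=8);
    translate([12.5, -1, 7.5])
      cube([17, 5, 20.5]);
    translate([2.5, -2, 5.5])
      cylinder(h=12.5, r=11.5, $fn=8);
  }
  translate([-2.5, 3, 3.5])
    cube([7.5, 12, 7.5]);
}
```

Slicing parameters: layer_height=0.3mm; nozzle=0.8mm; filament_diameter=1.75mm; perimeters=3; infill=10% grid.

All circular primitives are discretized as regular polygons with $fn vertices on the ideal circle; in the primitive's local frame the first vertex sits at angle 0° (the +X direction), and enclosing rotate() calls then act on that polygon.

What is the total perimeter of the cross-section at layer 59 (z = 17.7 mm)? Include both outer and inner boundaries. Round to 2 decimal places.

At z = 17.7 mm: the cylinder does not reach this height (z outside [0, 9]); the 17×5 cube at (12.5, -1) contributes its full rectangle (perimeter 44.00 mm); the r=11.5 cylinder at (2.5, -2) contributes a regular 8-gon of circumradius 11.5 (perimeter = 2·8·11.500·sin(180°/8) = 70.41 mm); Combining (union): the regions partially overlap (shared area 1.42 mm²), so the edge portions inside another operand are dropped and the merged outline is re-measured after clipping — boundary = 107.87 mm; the cube at (-2.5, 3) is not intersected at this z (z outside [3.5, 11]); After the difference (first − rest): none of the subtracted shapes is present at this height, so the result so far is unchanged — boundary = 107.87 mm. Overall, the cross-section is a single solid region. Total boundary length (outer) = 107.87 mm.

107.87 mm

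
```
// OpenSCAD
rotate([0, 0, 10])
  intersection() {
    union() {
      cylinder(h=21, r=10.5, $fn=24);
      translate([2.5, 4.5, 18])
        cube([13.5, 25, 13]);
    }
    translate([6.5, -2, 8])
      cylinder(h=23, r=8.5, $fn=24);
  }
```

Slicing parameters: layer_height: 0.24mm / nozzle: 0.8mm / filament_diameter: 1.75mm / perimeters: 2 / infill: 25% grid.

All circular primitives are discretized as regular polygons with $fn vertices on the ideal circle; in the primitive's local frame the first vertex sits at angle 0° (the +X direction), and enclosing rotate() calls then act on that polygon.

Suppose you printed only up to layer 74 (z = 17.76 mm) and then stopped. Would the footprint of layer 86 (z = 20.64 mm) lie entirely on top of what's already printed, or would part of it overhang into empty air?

Compare the two slices. At z = 17.76: the r=10.5 cylinder gives a regular 24-gon of circumradius 10.5 (constant along its height) (area = (24/2)·10.500²·sin(360°/24) = 342.42 mm²); the cube at (2.5, 4.5) does not reach this height (z outside [18, 31]); Merging all regions: only the r=10.5 cylinder is present, so the union is just that shape — area = 342.42 mm²; the cylinder at (6.5, -2): section is a regular 24-gon, circumradius r=8.5 (area = (24/2)·8.500²·sin(360°/24) = 224.40 mm²); Taking the intersection: the r=8.5 cylinder at (6.5, -2) partially overlaps the result so far; clipping to the common part keeps 151.85 mm² — area = 151.85 mm²; (rotated 10° about Z; rotation is an isometry so areas/perimeters/island counts are preserved). At z = 20.64: the r=10.5 cylinder gives a regular 24-gon of circumradius 10.5 (constant along its height) (area = (24/2)·10.500²·sin(360°/24) = 342.42 mm²); the cube at (2.5, 4.5) is present — its section is the full 13.5×25 rectangle (area 337.50 mm²); Merging all regions: the regions partially overlap — summed areas 679.92 mm² minus the doubly-counted overlap 25.55 mm² gives 654.37 mm² — area = 654.37 mm²; the r=8.5 cylinder at (6.5, -2) gives a regular 24-gon of circumradius 8.5 (constant along its height) (area = (24/2)·8.500²·sin(360°/24) = 224.40 mm²); Taking the intersection: the r=8.5 cylinder at (6.5, -2) partially overlaps the result so far; clipping to the common part keeps 154.54 mm² — area = 154.54 mm²; (whole slice rotated 10° about Z — lengths, areas and connectivity unchanged). Checking containment: at z = 20.64 the cross-section extends beyond the z = 17.76 cross-section by about 2.69 mm².

part overhangs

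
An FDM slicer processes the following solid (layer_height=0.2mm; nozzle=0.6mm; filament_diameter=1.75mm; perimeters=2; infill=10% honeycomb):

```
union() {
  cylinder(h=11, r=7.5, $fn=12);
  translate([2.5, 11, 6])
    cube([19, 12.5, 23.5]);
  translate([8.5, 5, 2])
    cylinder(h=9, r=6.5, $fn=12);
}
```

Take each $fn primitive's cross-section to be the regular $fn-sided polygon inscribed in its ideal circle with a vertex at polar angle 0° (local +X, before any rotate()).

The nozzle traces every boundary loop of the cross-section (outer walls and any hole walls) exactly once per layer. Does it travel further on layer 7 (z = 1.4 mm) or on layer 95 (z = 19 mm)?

layer 95 (z = 19 mm)

Layer 7 (z = 1.4): the r=7.5 cylinder gives a regular 12-gon of circumradius 7.5 (constant along its height) (perimeter = 2·12·7.500·sin(180°/12) = 46.59 mm); the cube at (2.5, 11) is absent (z outside [6, 29.5]); the cylinder at (8.5, 5) is absent (z outside [2, 11]); Taking the union: only the r=7.5 cylinder is present, so the union is just that shape — boundary = 46.59 mm. So its perimeter = 46.59 mm. Layer 95 (z = 19): the cylinder is not intersected at this z (z outside [0, 11]); the 19×12.5 cube at (2.5, 11) contributes its full rectangle (perimeter 63.00 mm); the cylinder at (8.5, 5) does not reach this height (z outside [2, 11]); Combining (union): only the 19×12.5 cube at (2.5, 11) is present, so the union is just that shape — boundary = 63.00 mm. So its perimeter = 63.00 mm. Layer 95 is larger (63.00 vs 46.59 mm).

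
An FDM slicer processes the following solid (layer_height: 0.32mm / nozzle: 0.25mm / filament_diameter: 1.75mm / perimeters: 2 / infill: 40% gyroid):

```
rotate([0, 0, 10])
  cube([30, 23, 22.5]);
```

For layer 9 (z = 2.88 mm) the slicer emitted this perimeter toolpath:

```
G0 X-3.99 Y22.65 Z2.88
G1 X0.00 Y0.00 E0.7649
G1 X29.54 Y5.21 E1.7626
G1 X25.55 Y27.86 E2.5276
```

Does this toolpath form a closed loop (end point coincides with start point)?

Start point (G0): (-3.99, 22.65). End point (last G1): the path does not return to the start — open.

no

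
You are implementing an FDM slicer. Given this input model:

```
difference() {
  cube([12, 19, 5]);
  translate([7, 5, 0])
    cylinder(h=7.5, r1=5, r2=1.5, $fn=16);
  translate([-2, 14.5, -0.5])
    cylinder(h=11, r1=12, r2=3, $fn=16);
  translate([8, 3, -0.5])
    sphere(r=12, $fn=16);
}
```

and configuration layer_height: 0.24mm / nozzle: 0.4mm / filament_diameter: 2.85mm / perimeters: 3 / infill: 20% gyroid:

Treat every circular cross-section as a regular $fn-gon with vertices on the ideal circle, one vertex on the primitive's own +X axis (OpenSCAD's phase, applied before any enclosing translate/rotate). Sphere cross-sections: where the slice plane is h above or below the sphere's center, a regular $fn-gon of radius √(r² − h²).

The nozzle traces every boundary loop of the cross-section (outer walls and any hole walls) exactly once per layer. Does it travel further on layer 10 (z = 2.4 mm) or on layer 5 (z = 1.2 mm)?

layer 10 (z = 2.4 mm)

Layer 10 (z = 2.4): the cube (footprint 12×19) is included at this height (perimeter 62.00 mm); the cone at (7, 5): at t=0.320 of its height the radius interpolates to r₁+(r₂−r₁)t = 3.880, giving a regular 16-gon of that circumradius (perimeter = 2·16·3.880·sin(180°/16) = 24.22 mm); the cone at (-2, 14.5) contributes a regular 16-gon of circumradius 9.627 (interpolated between r1=12 and r2=3 at t=0.264) (perimeter = 2·16·9.627·sin(180°/16) = 60.10 mm); the r=12 sphere at (8, 3) slices to a regular 16-gon of circumradius 11.644 (√(r²−h²) with h=2.9 from center) (perimeter = 2·16·11.644·sin(180°/16) = 72.69 mm); Subtracting the remaining from the first: starting from the 12×19 cube, the cone at (7, 5) lies wholly inside it (removes its full 46.09 mm² and its 24.22 mm outline becomes a hole wall); the cone at (-2, 14.5) partially overlaps it — only the 83.79 mm² overlap (of its 283.75 mm²) is removed, clipping the outline; the r=12 sphere at (8, 3) partially overlaps it — only the 75.30 mm² overlap (of its 415.10 mm²) is removed, clipping the outline — boundary = 19.94 mm. So its perimeter = 19.94 mm. Layer 5 (z = 1.2): the cube (footprint 12×19) is included at this height (perimeter 62.00 mm); the cone at (7, 5): at t=0.160 of its height the radius interpolates to r₁+(r₂−r₁)t = 4.440, giving a regular 16-gon of that circumradius (perimeter = 2·16·4.440·sin(180°/16) = 27.72 mm); the cone at (-2, 14.5): at t=0.155 of its height the radius interpolates to r₁+(r₂−r₁)t = 10.609, giving a regular 16-gon of that circumradius (perimeter = 2·16·10.609·sin(180°/16) = 66.23 mm); the r=12 sphere at (8, 3) slices to a regular 16-gon of circumradius 11.879 (√(r²−h²) with h=1.7 from center) (perimeter = 2·16·11.879·sin(180°/16) = 74.16 mm); After the difference (first − rest): starting from the 12×19 cube, the cone at (7, 5) lies wholly inside it (removes its full 60.35 mm² and its 27.72 mm outline becomes a hole wall); the cone at (-2, 14.5) partially overlaps it — only the 94.57 mm² overlap (of its 344.58 mm²) is removed, clipping the outline; the r=12 sphere at (8, 3) partially overlaps it — only the 55.50 mm² overlap (of its 432.00 mm²) is removed, clipping the outline — boundary = 17.32 mm. So its perimeter = 17.32 mm. Layer 10 is larger (19.94 vs 17.32 mm).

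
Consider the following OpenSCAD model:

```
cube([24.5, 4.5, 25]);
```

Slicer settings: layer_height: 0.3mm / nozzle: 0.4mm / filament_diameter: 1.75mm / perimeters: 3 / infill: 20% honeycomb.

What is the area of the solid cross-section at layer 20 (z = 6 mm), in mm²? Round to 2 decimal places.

At z = 6 mm: the 24.5×4.5 cube contributes its full rectangle (area 110.25 mm²). Overall, the cross-section is a single solid region. Net area = 110.25 mm².

110.25 mm²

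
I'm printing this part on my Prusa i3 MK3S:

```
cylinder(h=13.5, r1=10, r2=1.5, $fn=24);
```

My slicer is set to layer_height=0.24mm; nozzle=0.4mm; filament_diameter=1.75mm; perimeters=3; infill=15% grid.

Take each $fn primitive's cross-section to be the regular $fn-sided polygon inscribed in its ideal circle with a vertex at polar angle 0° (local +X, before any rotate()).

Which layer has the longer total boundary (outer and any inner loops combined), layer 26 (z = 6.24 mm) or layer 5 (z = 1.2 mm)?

Layer 26 (z = 6.24): the cone (r1=10→r2=1.5) has section circumradius 6.071 here — a regular 24-gon (perimeter = 2·24·6.071·sin(180°/24) = 38.04 mm). So its perimeter = 38.04 mm. Layer 5 (z = 1.2): the cone (r1=10→r2=1.5) has section circumradius 9.244 here — a regular 24-gon (perimeter = 2·24·9.244·sin(180°/24) = 57.92 mm). So its perimeter = 57.92 mm. Layer 5 is larger (57.92 vs 38.04 mm).

layer 5 (z = 1.2 mm)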